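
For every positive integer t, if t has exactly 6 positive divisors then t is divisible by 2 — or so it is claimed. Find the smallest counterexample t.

t = 45

We need the least positive integer t for which t has exactly 6 positive divisors but t is not divisible by 2.
For t = 12, 18, 20, 28, 32, 44 the conclusion holds.
t = 45: τ(45) = 6; 45 mod 2 = 1.
Thus t = 45 disproves the claim, and no smaller t works.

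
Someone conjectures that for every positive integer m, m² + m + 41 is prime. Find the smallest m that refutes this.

m = 40

Check each positive integer m in order until m² + m + 41 is not prime.
The first 39 eligible values, up to m = 39, all satisfy the conclusion.
m = 40: m² + m + 41 = 1681 = 41 × 41, composite.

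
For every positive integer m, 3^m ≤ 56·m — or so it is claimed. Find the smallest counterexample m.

m = 6

We need the least positive integer m for which 3^m > 56·m.
For m = 1, 2, 3, 4, 5 the conclusion holds.
m = 6: 3^m = 729 and 56·m = 336, so 729 > 336.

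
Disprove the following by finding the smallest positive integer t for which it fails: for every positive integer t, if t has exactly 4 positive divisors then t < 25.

Check each positive integer t in order until t has exactly 4 positive divisors but the claim fails.
t = 6: τ(6) = 4; 6 < 25.
t = 8: τ(8) = 4; 8 < 25.
t = 10: τ(10) = 4; 10 < 25.
t = 14: τ(14) = 4; 14 < 25.
t = 15: τ(15) = 4; 15 < 25.
t = 21: τ(21) = 4; 21 < 25.
t = 22: τ(22) = 4; 22 < 25.
t = 26: τ(26) = 4; 26 ≥ 25.
Hence t = 26 is a counterexample.

t = 26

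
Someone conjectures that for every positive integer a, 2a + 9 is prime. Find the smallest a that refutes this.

a = 3

Check each positive integer a in order until 2a + 9 is not prime.
For a = 1, 2 the conclusion holds.
a = 3: 2a + 9 = 15 = 3 × 5, composite.
Thus a = 3 disproves the claim, and no smaller a works.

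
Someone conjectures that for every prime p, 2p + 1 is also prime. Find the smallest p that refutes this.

We need the least prime p for which 2p + 1 is not prime.
For p = 2, 3, 5 the conclusion holds.
p = 7: 2p + 1 = 15 = 3 × 5, not prime.
Hence p = 7 is a counterexample.

p = 7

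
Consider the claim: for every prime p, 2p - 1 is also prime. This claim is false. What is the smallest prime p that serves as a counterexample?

p = 5

A counterexample is any prime p such that 2p - 1 is not prime; we check each in order.
For p = 2, 3 the conclusion holds.
p = 5: 2p - 1 = 9 = 3 × 3, not prime.
Thus p = 5 disproves the claim, and no smaller p works.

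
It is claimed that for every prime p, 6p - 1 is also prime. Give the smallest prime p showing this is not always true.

p = 11

The first 4 eligible values, up to p = 7, all satisfy the conclusion.
p = 11: 6p - 1 = 65 = 5 × 13, not prime.
Hence p = 11 is a counterexample.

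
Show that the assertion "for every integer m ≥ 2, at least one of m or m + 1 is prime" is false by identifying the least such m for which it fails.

m = 8

Check each integer m ≥ 2 in order until m, m + 1 are both composite.
For m = 2, 3, 4, 5, 6, 7 the conclusion holds.
m = 8: 8 = 2 × 4; 9 = 3 × 3 — both composite.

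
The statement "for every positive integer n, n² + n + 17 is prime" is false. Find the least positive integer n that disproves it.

A counterexample is any positive integer n such that n² + n + 17 is not prime; we check each in order.
The first 15 eligible values, up to n = 15, all satisfy the conclusion.
n = 16: n² + n + 17 = 289 = 17 × 17, composite.

n = 16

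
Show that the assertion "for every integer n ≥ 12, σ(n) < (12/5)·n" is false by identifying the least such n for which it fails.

n = 24

We need the least integer n ≥ 12 for which the claim fails.
For n = 12, 13, 14, 15, …, 21, 22, 23 the conclusion holds.
n = 24: σ(24) = 60; 60 ≥ 288/5.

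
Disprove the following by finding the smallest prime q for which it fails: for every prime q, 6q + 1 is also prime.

We need the least prime q for which 6q + 1 is not prime.
For q = 2, 3, 5, 7, 11, 13, 17 the conclusion holds.
q = 19: 6q + 1 = 115 = 5 × 23, not prime.
Thus q = 19 disproves the claim, and no smaller q works.

q = 19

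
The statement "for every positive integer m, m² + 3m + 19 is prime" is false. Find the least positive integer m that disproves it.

m = 15

For m = 1, 2, 3, 4, …, 12, 13, 14 the conclusion holds.
m = 15: m² + 3m + 19 = 289 = 17 × 17, composite.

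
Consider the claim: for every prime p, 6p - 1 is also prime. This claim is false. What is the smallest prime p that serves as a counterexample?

Check each prime p in order until 6p - 1 is not prime.
p = 2: 6p - 1 = 11, prime.
p = 3: 6p - 1 = 17, prime.
p = 5: 6p - 1 = 29, prime.
p = 7: 6p - 1 = 41, prime.
p = 11: 6p - 1 = 65 = 5 × 13, not prime.

p = 11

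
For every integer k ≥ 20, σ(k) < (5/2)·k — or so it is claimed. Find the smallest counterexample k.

For k = 20, 21, 22, 23 the conclusion holds.
k = 24: σ(24) = 60; 60 ≥ 60.
Thus k = 24 disproves the claim, and no smaller k works.

k = 24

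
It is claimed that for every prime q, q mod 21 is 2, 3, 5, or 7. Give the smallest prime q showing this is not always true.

For q = 2, 3, 5, 7 the conclusion holds.
q = 11: 11 mod 21 = 11 — not in {2, 3, 5, 7}.

q = 11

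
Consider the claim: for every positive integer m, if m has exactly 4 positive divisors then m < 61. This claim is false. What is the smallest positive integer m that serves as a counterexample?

m = 62

We need the least positive integer m for which m has exactly 4 positive divisors but the claim fails.
For m = 6, 8, 10, 14, …, 55, 57, 58 the conclusion holds.
m = 62: τ(62) = 4; 62 ≥ 61.
Hence m = 62 is a counterexample.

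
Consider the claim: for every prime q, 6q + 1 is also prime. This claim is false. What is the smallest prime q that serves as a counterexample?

q = 19

For q = 2, 3, 5, 7, 11, 13, 17 the conclusion holds.
q = 19: 6q + 1 = 115 = 5 × 23, not prime.
Hence q = 19 is a counterexample.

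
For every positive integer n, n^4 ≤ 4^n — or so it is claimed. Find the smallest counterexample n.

For n = 1, 2 the conclusion holds.
n = 3: n^4 = 81 and 4^n = 64, so 81 > 64.
Thus n = 3 disproves the claim, and no smaller n works.

n = 3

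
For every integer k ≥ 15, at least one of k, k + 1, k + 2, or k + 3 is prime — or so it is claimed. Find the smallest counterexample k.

The first 9 eligible values, up to k = 23, all satisfy the conclusion.
k = 24: 24 = 2 × 12; 25 = 5 × 5; 26 = 2 × 13; 27 = 3 × 9 — all composite.
Hence k = 24 is a counterexample.

k = 24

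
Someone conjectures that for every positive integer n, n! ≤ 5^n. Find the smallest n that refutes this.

n = 12

Check each positive integer n in order until n! > 5^n.
For n = 1, 2, 3, 4, …, 9, 10, 11 the conclusion holds.
n = 12: n! = 479001600 and 5^n = 244140625, so 479001600 > 244140625.
Thus n = 12 disproves the claim, and no smaller n works.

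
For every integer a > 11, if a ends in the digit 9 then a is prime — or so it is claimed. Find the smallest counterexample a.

We need the least integer a > 11 for which a ends in the digit 9 but a is not prime.
a = 19: 19 ends in 9 and is prime.
a = 29: 29 ends in 9 and is prime.
a = 39: 39 ends in 9; 39 = 3 × 13, composite.
So a = 39 is the smallest counterexample.

a = 39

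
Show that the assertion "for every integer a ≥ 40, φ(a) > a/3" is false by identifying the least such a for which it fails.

a = 42

A counterexample is any integer a ≥ 40 such that the claim fails; we check each in order.
a = 40: φ(40) = 16 and 40/3 = 40/3, so φ(40) > 40/3.
a = 41: φ(41) = 40 and 41/3 = 41/3, so φ(41) > 41/3.
a = 42: φ(42) = 12 and 42/3 = 14, so φ(42) ≤ 42/3.
Hence a = 42 is a counterexample.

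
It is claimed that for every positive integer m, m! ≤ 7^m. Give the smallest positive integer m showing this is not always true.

For m = 1, 2, 3, 4, …, 14, 15, 16 the conclusion holds.
m = 17: m! = 355687428096000 and 7^m = 232630513987207, so 355687428096000 > 232630513987207.
So m = 17 is the smallest counterexample.

m = 17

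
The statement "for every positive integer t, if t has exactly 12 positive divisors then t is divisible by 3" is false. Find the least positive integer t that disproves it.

t = 140

A counterexample is any positive integer t such that t has exactly 12 positive divisors but t is not divisible by 3; we check each in order.
t = 60: τ(60) = 12; 60 mod 3 = 0.
t = 72: τ(72) = 12; 72 mod 3 = 0.
t = 84: τ(84) = 12; 84 mod 3 = 0.
t = 90: τ(90) = 12; 90 mod 3 = 0.
t = 96: τ(96) = 12; 96 mod 3 = 0.
t = 108: τ(108) = 12; 108 mod 3 = 0.
t = 126: τ(126) = 12; 126 mod 3 = 0.
t = 132: τ(132) = 12; 132 mod 3 = 0.
t = 140: τ(140) = 12; 140 mod 3 = 2.
So t = 140 is the smallest counterexample.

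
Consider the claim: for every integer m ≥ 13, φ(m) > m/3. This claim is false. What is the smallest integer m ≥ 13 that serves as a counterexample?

m = 18

We need the least integer m ≥ 13 for which the claim fails.
The first 5 eligible values, up to m = 17, all satisfy the conclusion.
m = 18: φ(18) = 6 and 18/3 = 6, so φ(18) ≤ 18/3.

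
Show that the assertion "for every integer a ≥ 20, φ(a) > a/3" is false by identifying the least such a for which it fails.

a = 24

A counterexample is any integer a ≥ 20 such that the claim fails; we check each in order.
The first 4 eligible values, up to a = 23, all satisfy the conclusion.
a = 24: φ(24) = 8 and 24/3 = 8, so φ(24) ≤ 24/3.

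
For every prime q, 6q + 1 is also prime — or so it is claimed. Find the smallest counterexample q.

Check each prime q in order until 6q + 1 is not prime.
For q = 2, 3, 5, 7, 11, 13, 17 the conclusion holds.
q = 19: 6q + 1 = 115 = 5 × 23, not prime.

q = 19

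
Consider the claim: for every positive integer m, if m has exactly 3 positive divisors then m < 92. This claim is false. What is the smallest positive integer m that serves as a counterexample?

The first 4 eligible values, up to m = 49, all satisfy the conclusion.
m = 121: τ(121) = 3; 121 ≥ 92.

m = 121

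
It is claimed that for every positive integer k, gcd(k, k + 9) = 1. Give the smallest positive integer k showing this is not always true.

k = 3

A counterexample is any positive integer k such that gcd(k, k + 9) > 1; we check each in order.
k = 1: gcd(1, 10) = 1.
k = 2: gcd(2, 11) = 1.
k = 3: gcd(3, 12) = 3.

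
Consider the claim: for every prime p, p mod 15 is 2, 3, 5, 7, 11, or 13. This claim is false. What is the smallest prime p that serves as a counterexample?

p = 19

We need the least prime p for which the claim fails.
For p = 2, 3, 5, 7, 11, 13, 17 the conclusion holds.
p = 19: 19 mod 15 = 4 — not in {2, 3, 5, 7, 11, 13}.
So p = 19 is the smallest counterexample.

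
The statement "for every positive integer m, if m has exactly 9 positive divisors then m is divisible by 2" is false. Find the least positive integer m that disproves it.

m = 225

Check each positive integer m in order until m has exactly 9 positive divisors but m is not divisible by 2.
m = 36: τ(36) = 9; 36 mod 2 = 0.
m = 100: τ(100) = 9; 100 mod 2 = 0.
m = 196: τ(196) = 9; 196 mod 2 = 0.
m = 225: τ(225) = 9; 225 mod 2 = 1.
Hence m = 225 is a counterexample.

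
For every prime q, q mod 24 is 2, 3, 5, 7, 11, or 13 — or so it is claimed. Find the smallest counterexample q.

q = 17

A counterexample is any prime q such that the claim fails; we check each in order.
The first 6 eligible values, up to q = 13, all satisfy the conclusion.
q = 17: 17 mod 24 = 17 — not in {2, 3, 5, 7, 11, 13}.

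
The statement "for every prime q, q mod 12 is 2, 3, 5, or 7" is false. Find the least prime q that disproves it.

q = 11

A counterexample is any prime q such that the claim fails; we check each in order.
For q = 2, 3, 5, 7 the conclusion holds.
q = 11: 11 mod 12 = 11 — not in {2, 3, 5, 7}.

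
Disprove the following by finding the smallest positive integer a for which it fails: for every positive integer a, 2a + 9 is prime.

a = 1: 2a + 9 = 11, prime.
a = 2: 2a + 9 = 13, prime.
a = 3: 2a + 9 = 15 = 3 × 5, composite.
Hence a = 3 is a counterexample.

a = 3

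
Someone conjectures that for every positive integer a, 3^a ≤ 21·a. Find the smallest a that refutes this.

a = 5

Check each positive integer a in order until 3^a > 21·a.
For a = 1, 2, 3, 4 the conclusion holds.
a = 5: 3^a = 243 and 21·a = 105, so 243 > 105.
Hence a = 5 is a counterexample.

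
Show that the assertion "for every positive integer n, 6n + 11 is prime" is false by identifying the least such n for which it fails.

n = 4

A counterexample is any positive integer n such that 6n + 11 is not prime; we check each in order.
n = 1: 6n + 11 = 17, prime.
n = 2: 6n + 11 = 23, prime.
n = 3: 6n + 11 = 29, prime.
n = 4: 6n + 11 = 35 = 5 × 7, composite.
Hence n = 4 is a counterexample.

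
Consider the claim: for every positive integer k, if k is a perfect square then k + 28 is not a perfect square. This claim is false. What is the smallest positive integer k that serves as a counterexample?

k = 36

For k = 1, 4, 9, 16, 25 the conclusion holds.
k = 36: 36 = 6² and 36 + 28 = 64 = 8².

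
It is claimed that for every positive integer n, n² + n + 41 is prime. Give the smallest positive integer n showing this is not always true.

n = 40

We need the least positive integer n for which n² + n + 41 is not prime.
For n = 1, 2, 3, 4, …, 37, 38, 39 the conclusion holds.
n = 40: n² + n + 41 = 1681 = 41 × 41, composite.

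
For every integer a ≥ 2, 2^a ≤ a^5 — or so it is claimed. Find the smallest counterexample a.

A counterexample is any integer a ≥ 2 such that 2^a > a^5; we check each in order.
The first 21 eligible values, up to a = 22, all satisfy the conclusion.
a = 23: 2^a = 8388608 and a^5 = 6436343, so 8388608 > 6436343.

a = 23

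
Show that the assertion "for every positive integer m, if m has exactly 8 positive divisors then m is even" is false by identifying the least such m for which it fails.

m = 105

Check each positive integer m in order until m has exactly 8 positive divisors but m is odd.
For m = 24, 30, 40, 42, …, 88, 102, 104 the conclusion holds.
m = 105: divisors of 105: 1, 3, 5, 7, 15, 21, 35, 105; 105 is odd.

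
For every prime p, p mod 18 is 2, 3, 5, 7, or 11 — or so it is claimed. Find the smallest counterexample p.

A counterexample is any prime p such that the claim fails; we check each in order.
The first 5 eligible values, up to p = 11, all satisfy the conclusion.
p = 13: 13 mod 18 = 13 — not in {2, 3, 5, 7, 11}.
So p = 13 is the smallest counterexample.

p = 13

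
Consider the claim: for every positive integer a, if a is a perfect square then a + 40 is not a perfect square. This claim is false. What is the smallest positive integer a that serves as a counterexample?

a = 9

For a = 1, 4 the conclusion holds.
a = 9: 9 = 3² and 9 + 40 = 49 = 7².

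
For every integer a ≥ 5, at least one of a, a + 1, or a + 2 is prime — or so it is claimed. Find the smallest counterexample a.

a = 8

A counterexample is any integer a ≥ 5 such that a, a + 1, a + 2 are all composite; we check each in order.
For a = 5, 6, 7 the conclusion holds.
a = 8: 8 = 2 × 4; 9 = 3 × 3; 10 = 2 × 5 — all composite.
So a = 8 is the smallest counterexample.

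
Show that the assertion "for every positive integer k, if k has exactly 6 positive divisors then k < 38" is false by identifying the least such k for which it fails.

k = 44

Check each positive integer k in order until k has exactly 6 positive divisors but the claim fails.
For k = 12, 18, 20, 28, 32 the conclusion holds.
k = 44: τ(44) = 6; 44 ≥ 38.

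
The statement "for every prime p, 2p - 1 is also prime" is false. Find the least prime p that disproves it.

For p = 2, 3 the conclusion holds.
p = 5: 2p - 1 = 9 = 3 × 3, not prime.

p = 5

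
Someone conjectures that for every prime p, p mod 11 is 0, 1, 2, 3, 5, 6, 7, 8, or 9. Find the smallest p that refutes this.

p = 37

Check each prime p in order until the claim fails.
The first 11 eligible values, up to p = 31, all satisfy the conclusion.
p = 37: 37 mod 11 = 4 — not in {0, 1, 2, 3, 5, 6, 7, 8, 9}.
Thus p = 37 disproves the claim, and no smaller p works.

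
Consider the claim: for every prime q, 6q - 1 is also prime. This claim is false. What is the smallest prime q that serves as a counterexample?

q = 11

A counterexample is any prime q such that 6q - 1 is not prime; we check each in order.
For q = 2, 3, 5, 7 the conclusion holds.
q = 11: 6q - 1 = 65 = 5 × 13, not prime.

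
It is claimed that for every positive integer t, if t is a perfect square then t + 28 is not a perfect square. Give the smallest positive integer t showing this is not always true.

Check each positive integer t in order until t is a perfect square but t + 28 is a perfect square.
For t = 1, 4, 9, 16, 25 the conclusion holds.
t = 36: 36 = 6² and 36 + 28 = 64 = 8².
So t = 36 is the smallest counterexample.

t = 36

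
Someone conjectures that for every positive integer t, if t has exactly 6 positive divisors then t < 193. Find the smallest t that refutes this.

We need the least positive integer t for which t has exactly 6 positive divisors but the claim fails.
For t = 12, 18, 20, 28, …, 172, 175, 188 the conclusion holds.
t = 207: τ(207) = 6; 207 ≥ 193.

t = 207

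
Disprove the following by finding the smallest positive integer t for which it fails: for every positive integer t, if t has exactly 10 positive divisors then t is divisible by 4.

A counterexample is any positive integer t such that t has exactly 10 positive divisors but t is not divisible by 4; we check each in order.
For t = 48, 80, 112 the conclusion holds.
t = 162: τ(162) = 10; 162 mod 4 = 2.

t = 162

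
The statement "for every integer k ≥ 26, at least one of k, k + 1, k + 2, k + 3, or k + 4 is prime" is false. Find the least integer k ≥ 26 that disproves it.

Check each integer k ≥ 26 in order until k, k + 1, k + 2, k + 3, k + 4 are all composite.
For k = 26, 27, 28, 29, 30, 31 the conclusion holds.
k = 32: 32 = 2 × 16; 33 = 3 × 11; 34 = 2 × 17; 35 = 5 × 7; 36 = 2 × 18 — all composite.

k = 32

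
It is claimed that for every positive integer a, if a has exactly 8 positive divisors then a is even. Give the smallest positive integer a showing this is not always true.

a = 105

A counterexample is any positive integer a such that a has exactly 8 positive divisors but a is odd; we check each in order.
The first 12 eligible values, up to a = 104, all satisfy the conclusion.
a = 105: divisors of 105: 1, 3, 5, 7, 15, 21, 35, 105; 105 is odd.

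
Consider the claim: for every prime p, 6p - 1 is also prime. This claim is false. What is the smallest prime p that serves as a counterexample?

A counterexample is any prime p such that 6p - 1 is not prime; we check each in order.
p = 2: 6p - 1 = 11, prime.
p = 3: 6p - 1 = 17, prime.
p = 5: 6p - 1 = 29, prime.
p = 7: 6p - 1 = 41, prime.
p = 11: 6p - 1 = 65 = 5 × 13, not prime.
Hence p = 11 is a counterexample.

p = 11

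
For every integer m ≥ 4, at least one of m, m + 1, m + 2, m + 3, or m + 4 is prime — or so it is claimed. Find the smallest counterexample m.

m = 24

For m = 4, 5, 6, 7, …, 21, 22, 23 the conclusion holds.
m = 24: 24 = 2 × 12; 25 = 5 × 5; 26 = 2 × 13; 27 = 3 × 9; 28 = 2 × 14 — all composite.
Hence m = 24 is a counterexample.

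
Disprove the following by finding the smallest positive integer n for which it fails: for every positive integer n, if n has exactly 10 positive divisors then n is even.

Check each positive integer n in order until n has exactly 10 positive divisors but n is odd.
For n = 48, 80, 112, 162, 176, 208, 272, 304, 368 the conclusion holds.
n = 405: divisors of 405: 10 divisors; 405 is odd.

n = 405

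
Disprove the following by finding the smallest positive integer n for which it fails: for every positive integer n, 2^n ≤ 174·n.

n = 11

We need the least positive integer n for which 2^n > 174·n.
The first 10 eligible values, up to n = 10, all satisfy the conclusion.
n = 11: 2^n = 2048 and 174·n = 1914, so 2048 > 1914.
So n = 11 is the smallest counterexample.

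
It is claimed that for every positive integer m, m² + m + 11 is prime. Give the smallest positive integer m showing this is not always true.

Check each positive integer m in order until m² + m + 11 is not prime.
For m = 1, 2, 3, 4, 5, 6, 7, 8, 9 the conclusion holds.
m = 10: m² + m + 11 = 121 = 11 × 11, composite.
Hence m = 10 is a counterexample.

m = 10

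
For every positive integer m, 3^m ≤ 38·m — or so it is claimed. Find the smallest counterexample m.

m = 5

Check each positive integer m in order until 3^m > 38·m.
The first 4 eligible values, up to m = 4, all satisfy the conclusion.
m = 5: 3^m = 243 and 38·m = 190, so 243 > 190.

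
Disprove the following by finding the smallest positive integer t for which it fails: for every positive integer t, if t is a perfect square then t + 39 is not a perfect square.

We need the least positive integer t for which t is a perfect square but t + 39 is a perfect square.
t = 1: 1 + 39 = 40, not a perfect square.
t = 4: 4 + 39 = 43, not a perfect square.
t = 9: 9 + 39 = 48, not a perfect square.
t = 16: 16 + 39 = 55, not a perfect square.
t = 25: 25 = 5² and 25 + 39 = 64 = 8².

t = 25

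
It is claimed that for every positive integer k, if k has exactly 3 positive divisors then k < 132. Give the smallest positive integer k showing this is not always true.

The first 5 eligible values, up to k = 121, all satisfy the conclusion.
k = 169: τ(169) = 3; 169 ≥ 132.
Hence k = 169 is a counterexample.

k = 169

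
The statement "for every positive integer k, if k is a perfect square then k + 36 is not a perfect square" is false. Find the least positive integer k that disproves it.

k = 64

We need the least positive integer k for which k is a perfect square but k + 36 is a perfect square.
For k = 1, 4, 9, 16, 25, 36, 49 the conclusion holds.
k = 64: 64 = 8² and 64 + 36 = 100 = 10².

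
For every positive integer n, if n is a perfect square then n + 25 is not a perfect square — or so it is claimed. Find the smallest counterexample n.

A counterexample is any positive integer n such that n is a perfect square but n + 25 is a perfect square; we check each in order.
The first 11 eligible values, up to n = 121, all satisfy the conclusion.
n = 144: 144 = 12² and 144 + 25 = 169 = 13².
So n = 144 is the smallest counterexample.

n = 144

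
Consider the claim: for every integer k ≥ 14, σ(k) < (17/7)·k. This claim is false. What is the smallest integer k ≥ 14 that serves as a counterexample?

k = 24

A counterexample is any integer k ≥ 14 such that the claim fails; we check each in order.
For k = 14, 15, 16, 17, 18, 19, 20, 21, 22, 23 the conclusion holds.
k = 24: σ(24) = 60; 60 ≥ 408/7.
Hence k = 24 is a counterexample.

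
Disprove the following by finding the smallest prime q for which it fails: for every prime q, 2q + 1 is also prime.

q = 7

For q = 2, 3, 5 the conclusion holds.
q = 7: 2q + 1 = 15 = 3 × 5, not prime.
So q = 7 is the smallest counterexample.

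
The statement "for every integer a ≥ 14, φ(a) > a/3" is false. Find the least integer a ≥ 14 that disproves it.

a = 18

Check each integer a ≥ 14 in order until the claim fails.
a = 14: φ(14) = 6 and 14/3 = 14/3, so φ(14) > 14/3.
a = 15: φ(15) = 8 and 15/3 = 5, so φ(15) > 15/3.
a = 16: φ(16) = 8 and 16/3 = 16/3, so φ(16) > 16/3.
a = 17: φ(17) = 16 and 17/3 = 17/3, so φ(17) > 17/3.
a = 18: φ(18) = 6 and 18/3 = 6, so φ(18) ≤ 18/3.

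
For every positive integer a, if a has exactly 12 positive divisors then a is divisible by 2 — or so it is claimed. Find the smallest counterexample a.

A counterexample is any positive integer a such that a has exactly 12 positive divisors but a is not divisible by 2; we check each in order.
For a = 60, 72, 84, 90, …, 294, 306, 308 the conclusion holds.
a = 315: τ(315) = 12; 315 mod 2 = 1.

a = 315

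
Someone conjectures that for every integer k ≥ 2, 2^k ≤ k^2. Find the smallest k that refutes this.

Check each integer k ≥ 2 in order until 2^k > k^2.
For k = 2, 3, 4 the conclusion holds.
k = 5: 2^k = 32 and k^2 = 25, so 32 > 25.
So k = 5 is the smallest counterexample.

k = 5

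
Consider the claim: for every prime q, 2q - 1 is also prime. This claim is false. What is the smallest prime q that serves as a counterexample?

q = 5

A counterexample is any prime q such that 2q - 1 is not prime; we check each in order.
For q = 2, 3 the conclusion holds.
q = 5: 2q - 1 = 9 = 3 × 3, not prime.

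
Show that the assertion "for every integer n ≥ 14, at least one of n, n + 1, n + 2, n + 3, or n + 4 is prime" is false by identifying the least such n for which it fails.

n = 24

A counterexample is any integer n ≥ 14 such that n, n + 1, n + 2, n + 3, n + 4 are all composite; we check each in order.
For n = 14, 15, 16, 17, 18, 19, 20, 21, 22, 23 the conclusion holds.
n = 24: 24 = 2 × 12; 25 = 5 × 5; 26 = 2 × 13; 27 = 3 × 9; 28 = 2 × 14 — all composite.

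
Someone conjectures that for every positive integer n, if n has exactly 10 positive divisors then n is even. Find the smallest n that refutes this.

A counterexample is any positive integer n such that n has exactly 10 positive divisors but n is odd; we check each in order.
For n = 48, 80, 112, 162, 176, 208, 272, 304, 368 the conclusion holds.
n = 405: divisors of 405: 10 divisors; 405 is odd.

n = 405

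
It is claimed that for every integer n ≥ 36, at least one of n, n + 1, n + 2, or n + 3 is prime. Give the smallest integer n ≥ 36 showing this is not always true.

For n = 36, 37, 38, 39, …, 45, 46, 47 the conclusion holds.
n = 48: 48 = 2 × 24; 49 = 7 × 7; 50 = 2 × 25; 51 = 3 × 17 — all composite.

n = 48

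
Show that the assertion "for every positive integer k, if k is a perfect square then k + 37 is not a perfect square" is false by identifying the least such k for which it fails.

k = 324

Check each positive integer k in order until k is a perfect square but k + 37 is a perfect square.
For k = 1, 4, 9, 16, …, 225, 256, 289 the conclusion holds.
k = 324: 324 = 18² and 324 + 37 = 361 = 19².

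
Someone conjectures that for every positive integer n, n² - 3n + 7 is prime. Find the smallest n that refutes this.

The first 5 eligible values, up to n = 5, all satisfy the conclusion.
n = 6: n² - 3n + 7 = 25 = 5 × 5, composite.
Thus n = 6 disproves the claim, and no smaller n works.

n = 6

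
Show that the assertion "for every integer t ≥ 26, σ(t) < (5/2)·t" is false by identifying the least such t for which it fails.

For t = 26, 27, 28, 29, 30, 31, 32, 33, 34, 35 the conclusion holds.
t = 36: σ(36) = 91; 91 ≥ 90.

t = 36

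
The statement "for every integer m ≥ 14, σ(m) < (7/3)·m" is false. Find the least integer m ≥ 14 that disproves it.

For m = 14, 15, 16, 17, 18, 19, 20, 21, 22, 23 the conclusion holds.
m = 24: σ(24) = 60; 60 ≥ 56.

m = 24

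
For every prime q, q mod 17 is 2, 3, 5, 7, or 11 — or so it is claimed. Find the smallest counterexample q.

q = 13

The first 5 eligible values, up to q = 11, all satisfy the conclusion.
q = 13: 13 mod 17 = 13 — not in {2, 3, 5, 7, 11}.
Hence q = 13 is a counterexample.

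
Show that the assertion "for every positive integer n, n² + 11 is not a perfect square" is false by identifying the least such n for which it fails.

Check each positive integer n in order until n² + 11 is a perfect square.
The first 4 eligible values, up to n = 4, all satisfy the conclusion.
n = 5: 5² + 11 = 36 = 6², a perfect square.

n = 5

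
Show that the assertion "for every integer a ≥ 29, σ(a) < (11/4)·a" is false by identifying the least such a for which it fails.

Check each integer a ≥ 29 in order until the claim fails.
The first 31 eligible values, up to a = 59, all satisfy the conclusion.
a = 60: σ(60) = 168; 168 ≥ 165.
So a = 60 is the smallest counterexample.

a = 60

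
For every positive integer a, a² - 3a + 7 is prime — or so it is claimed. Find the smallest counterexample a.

a = 6

The first 5 eligible values, up to a = 5, all satisfy the conclusion.
a = 6: a² - 3a + 7 = 25 = 5 × 5, composite.
Hence a = 6 is a counterexample.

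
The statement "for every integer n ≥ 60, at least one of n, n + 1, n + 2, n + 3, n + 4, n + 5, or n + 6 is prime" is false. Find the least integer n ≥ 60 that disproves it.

n = 90

We need the least integer n ≥ 60 for which n, n + 1, n + 2, n + 3, n + 4, n + 5, n + 6 are all composite.
For n = 60, 61, 62, 63, …, 87, 88, 89 the conclusion holds.
n = 90: 90 = 2 × 45; 91 = 7 × 13; 92 = 2 × 46; 93 = 3 × 31; 94 = 2 × 47; 95 = 5 × 19; 96 = 2 × 48 — all composite.
Thus n = 90 disproves the claim, and no smaller n works.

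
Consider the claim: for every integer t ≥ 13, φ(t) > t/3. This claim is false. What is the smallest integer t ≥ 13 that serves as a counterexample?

Check each integer t ≥ 13 in order until the claim fails.
For t = 13, 14, 15, 16, 17 the conclusion holds.
t = 18: φ(18) = 6 and 18/3 = 6, so φ(18) ≤ 18/3.
Hence t = 18 is a counterexample.

t = 18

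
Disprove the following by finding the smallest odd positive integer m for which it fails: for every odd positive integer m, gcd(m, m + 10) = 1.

m = 5

Check each odd positive integer m in order until gcd(m, m + 10) > 1.
m = 1: gcd(1, 11) = 1.
m = 3: gcd(3, 13) = 1.
m = 5: gcd(5, 15) = 5.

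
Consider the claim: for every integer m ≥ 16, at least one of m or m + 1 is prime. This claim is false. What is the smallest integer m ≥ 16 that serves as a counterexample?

m = 20

m = 16: 17 is prime.
m = 17: 17 is prime.
m = 18: 19 is prime.
m = 19: 19 is prime.
m = 20: 20 = 2 × 10; 21 = 3 × 7 — both composite.
So m = 20 is the smallest counterexample.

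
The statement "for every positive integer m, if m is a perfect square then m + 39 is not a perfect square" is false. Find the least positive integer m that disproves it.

We need the least positive integer m for which m is a perfect square but m + 39 is a perfect square.
For m = 1, 4, 9, 16 the conclusion holds.
m = 25: 25 = 5² and 25 + 39 = 64 = 8².
So m = 25 is the smallest counterexample.

m = 25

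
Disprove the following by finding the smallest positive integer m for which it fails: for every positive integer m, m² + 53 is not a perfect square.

For m = 1, 2, 3, 4, …, 23, 24, 25 the conclusion holds.
m = 26: 26² + 53 = 729 = 27², a perfect square.

m = 26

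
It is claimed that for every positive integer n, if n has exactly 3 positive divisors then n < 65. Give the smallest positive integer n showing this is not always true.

A counterexample is any positive integer n such that n has exactly 3 positive divisors but the claim fails; we check each in order.
For n = 4, 9, 25, 49 the conclusion holds.
n = 121: τ(121) = 3; 121 ≥ 65.

n = 121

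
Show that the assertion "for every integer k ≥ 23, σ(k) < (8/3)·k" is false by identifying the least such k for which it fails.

We need the least integer k ≥ 23 for which the claim fails.
The first 37 eligible values, up to k = 59, all satisfy the conclusion.
k = 60: σ(60) = 168; 168 ≥ 160.

k = 60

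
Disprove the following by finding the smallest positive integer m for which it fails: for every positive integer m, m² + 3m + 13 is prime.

m = 1: m² + 3m + 13 = 17, prime.
m = 2: m² + 3m + 13 = 23, prime.
m = 3: m² + 3m + 13 = 31, prime.
m = 4: m² + 3m + 13 = 41, prime.
m = 5: m² + 3m + 13 = 53, prime.
m = 6: m² + 3m + 13 = 67, prime.
m = 7: m² + 3m + 13 = 83, prime.
m = 8: m² + 3m + 13 = 101, prime.
m = 9: m² + 3m + 13 = 121 = 11 × 11, composite.

m = 9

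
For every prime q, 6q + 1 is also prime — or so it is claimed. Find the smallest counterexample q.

q = 19

For q = 2, 3, 5, 7, 11, 13, 17 the conclusion holds.
q = 19: 6q + 1 = 115 = 5 × 23, not prime.
Hence q = 19 is a counterexample.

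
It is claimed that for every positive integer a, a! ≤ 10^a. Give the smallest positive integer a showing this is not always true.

a = 25

We need the least positive integer a for which a! > 10^a.
For a = 1, 2, 3, 4, …, 22, 23, 24 the conclusion holds.
a = 25: a! = 15511210043330985984000000 and 10^a = 10000000000000000000000000, so 15511210043330985984000000 > 10000000000000000000000000.
Thus a = 25 disproves the claim, and no smaller a works.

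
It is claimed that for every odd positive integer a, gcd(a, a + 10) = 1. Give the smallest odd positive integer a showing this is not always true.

For a = 1, 3 the conclusion holds.
a = 5: gcd(5, 15) = 5.
So a = 5 is the smallest counterexample.

a = 5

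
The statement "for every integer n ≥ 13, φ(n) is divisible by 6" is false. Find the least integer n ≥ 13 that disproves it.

A counterexample is any integer n ≥ 13 such that φ(n) is not divisible by 6; we check each in order.
For n = 13, 14 the conclusion holds.
n = 15: φ(15) = 8; 8 mod 6 = 2.
Hence n = 15 is a counterexample.

n = 15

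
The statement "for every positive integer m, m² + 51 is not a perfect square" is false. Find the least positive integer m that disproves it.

Check each positive integer m in order until m² + 51 is a perfect square.
The first 6 eligible values, up to m = 6, all satisfy the conclusion.
m = 7: 7² + 51 = 100 = 10², a perfect square.
Hence m = 7 is a counterexample.

m = 7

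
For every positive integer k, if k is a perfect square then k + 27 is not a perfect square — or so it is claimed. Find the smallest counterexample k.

For k = 1, 4 the conclusion holds.
k = 9: 9 = 3² and 9 + 27 = 36 = 6².

k = 9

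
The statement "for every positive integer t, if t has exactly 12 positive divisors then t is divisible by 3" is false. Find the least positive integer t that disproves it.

Check each positive integer t in order until t has exactly 12 positive divisors but t is not divisible by 3.
t = 60: τ(60) = 12; 60 mod 3 = 0.
t = 72: τ(72) = 12; 72 mod 3 = 0.
t = 84: τ(84) = 12; 84 mod 3 = 0.
t = 90: τ(90) = 12; 90 mod 3 = 0.
t = 96: τ(96) = 12; 96 mod 3 = 0.
t = 108: τ(108) = 12; 108 mod 3 = 0.
t = 126: τ(126) = 12; 126 mod 3 = 0.
t = 132: τ(132) = 12; 132 mod 3 = 0.
t = 140: τ(140) = 12; 140 mod 3 = 2.
Hence t = 140 is a counterexample.

t = 140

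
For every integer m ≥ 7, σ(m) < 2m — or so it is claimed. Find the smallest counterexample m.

For m = 7, 8, 9, 10, 11 the conclusion holds.
m = 12: σ(12) = 28; 28 ≥ 24.
Thus m = 12 disproves the claim, and no smaller m works.

m = 12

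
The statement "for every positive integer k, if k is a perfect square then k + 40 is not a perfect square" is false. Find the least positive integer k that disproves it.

We need the least positive integer k for which k is a perfect square but k + 40 is a perfect square.
For k = 1, 4 the conclusion holds.
k = 9: 9 = 3² and 9 + 40 = 49 = 7².
Hence k = 9 is a counterexample.

k = 9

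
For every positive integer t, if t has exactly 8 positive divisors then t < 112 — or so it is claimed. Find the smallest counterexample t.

For t = 24, 30, 40, 42, …, 104, 105, 110 the conclusion holds.
t = 114: τ(114) = 8; 114 ≥ 112.
So t = 114 is the smallest counterexample.

t = 114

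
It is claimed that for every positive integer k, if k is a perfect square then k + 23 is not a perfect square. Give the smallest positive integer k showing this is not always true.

We need the least positive integer k for which k is a perfect square but k + 23 is a perfect square.
The first 10 eligible values, up to k = 100, all satisfy the conclusion.
k = 121: 121 = 11² and 121 + 23 = 144 = 12².

k = 121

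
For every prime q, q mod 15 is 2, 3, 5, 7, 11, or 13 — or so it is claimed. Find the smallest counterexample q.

The first 7 eligible values, up to q = 17, all satisfy the conclusion.
q = 19: 19 mod 15 = 4 — not in {2, 3, 5, 7, 11, 13}.

q = 19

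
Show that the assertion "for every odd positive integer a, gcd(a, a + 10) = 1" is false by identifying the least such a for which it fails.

a = 5

Check each odd positive integer a in order until gcd(a, a + 10) > 1.
a = 1: gcd(1, 11) = 1.
a = 3: gcd(3, 13) = 1.
a = 5: gcd(5, 15) = 5.
Hence a = 5 is a counterexample.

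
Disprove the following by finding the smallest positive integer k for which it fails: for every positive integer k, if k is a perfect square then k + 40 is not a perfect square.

k = 9

We need the least positive integer k for which k is a perfect square but k + 40 is a perfect square.
For k = 1, 4 the conclusion holds.
k = 9: 9 = 3² and 9 + 40 = 49 = 7².
Hence k = 9 is a counterexample.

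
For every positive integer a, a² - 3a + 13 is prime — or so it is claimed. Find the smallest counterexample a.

For a = 1, 2, 3, 4, …, 9, 10, 11 the conclusion holds.
a = 12: a² - 3a + 13 = 121 = 11 × 11, composite.

a = 12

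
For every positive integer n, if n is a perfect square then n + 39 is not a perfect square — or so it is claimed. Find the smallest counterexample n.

Check each positive integer n in order until n is a perfect square but n + 39 is a perfect square.
For n = 1, 4, 9, 16 the conclusion holds.
n = 25: 25 = 5² and 25 + 39 = 64 = 8².
Hence n = 25 is a counterexample.

n = 25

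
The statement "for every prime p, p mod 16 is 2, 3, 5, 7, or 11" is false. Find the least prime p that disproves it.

p = 13

Check each prime p in order until the claim fails.
The first 5 eligible values, up to p = 11, all satisfy the conclusion.
p = 13: 13 mod 16 = 13 — not in {2, 3, 5, 7, 11}.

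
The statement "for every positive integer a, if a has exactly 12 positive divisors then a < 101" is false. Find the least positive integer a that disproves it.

The first 5 eligible values, up to a = 96, all satisfy the conclusion.
a = 108: τ(108) = 12; 108 ≥ 101.
Thus a = 108 disproves the claim, and no smaller a works.

a = 108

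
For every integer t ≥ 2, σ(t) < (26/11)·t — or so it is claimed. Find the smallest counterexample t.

t = 24

Check each integer t ≥ 2 in order until the claim fails.
For t = 2, 3, 4, 5, …, 21, 22, 23 the conclusion holds.
t = 24: σ(24) = 60; 60 ≥ 624/11.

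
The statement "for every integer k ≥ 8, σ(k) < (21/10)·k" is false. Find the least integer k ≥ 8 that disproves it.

Check each integer k ≥ 8 in order until the claim fails.
k = 8: σ(8) = 15; 15 < 84/5.
k = 9: σ(9) = 13; 13 < 189/10.
k = 10: σ(10) = 18; 18 < 21.
k = 11: σ(11) = 12; 12 < 231/10.
k = 12: σ(12) = 28; 28 ≥ 126/5.
Hence k = 12 is a counterexample.

k = 12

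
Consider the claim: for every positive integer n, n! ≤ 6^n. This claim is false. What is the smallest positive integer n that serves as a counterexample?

n = 14

We need the least positive integer n for which n! > 6^n.
For n = 1, 2, 3, 4, …, 11, 12, 13 the conclusion holds.
n = 14: n! = 87178291200 and 6^n = 78364164096, so 87178291200 > 78364164096.
So n = 14 is the smallest counterexample.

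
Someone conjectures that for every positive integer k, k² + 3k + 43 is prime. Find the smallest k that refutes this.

Check each positive integer k in order until k² + 3k + 43 is not prime.
The first 38 eligible values, up to k = 38, all satisfy the conclusion.
k = 39: k² + 3k + 43 = 1681 = 41 × 41, composite.

k = 39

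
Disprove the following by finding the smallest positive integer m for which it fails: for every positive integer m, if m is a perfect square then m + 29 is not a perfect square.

m = 196

A counterexample is any positive integer m such that m is a perfect square but m + 29 is a perfect square; we check each in order.
For m = 1, 4, 9, 16, …, 121, 144, 169 the conclusion holds.
m = 196: 196 = 14² and 196 + 29 = 225 = 15².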